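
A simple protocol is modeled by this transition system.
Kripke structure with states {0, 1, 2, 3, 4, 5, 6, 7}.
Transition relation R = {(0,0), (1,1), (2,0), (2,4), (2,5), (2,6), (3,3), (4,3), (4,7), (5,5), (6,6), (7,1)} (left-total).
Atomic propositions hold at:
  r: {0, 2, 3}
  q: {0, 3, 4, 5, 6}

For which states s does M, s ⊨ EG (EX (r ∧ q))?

Sat(r ∧ q) = {0, 3}
Sat(EX (r ∧ q)) = {s : some successor in {0, 3}} = {0, 2, 3, 4}
EG (EX (r ∧ q)): greatest fixpoint, start Z0 = {0, 2, 3, 4}, keep only states in Sat with some successor in Z. Already a fixed point.
Sat(EG (EX (r ∧ q))) = {0, 2, 3, 4}

{0, 2, 3, 4}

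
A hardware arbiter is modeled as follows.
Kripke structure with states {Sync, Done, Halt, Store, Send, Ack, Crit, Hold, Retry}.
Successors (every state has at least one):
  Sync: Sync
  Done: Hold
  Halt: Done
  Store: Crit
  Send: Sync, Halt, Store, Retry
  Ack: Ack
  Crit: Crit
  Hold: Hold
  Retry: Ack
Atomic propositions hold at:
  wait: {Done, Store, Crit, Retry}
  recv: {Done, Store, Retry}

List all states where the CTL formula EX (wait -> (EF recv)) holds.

EF recv: least fixpoint, start Z0 = {Done, Store, Retry}, add states with some successor in Z. Z1 = {Done, Halt, Store, Send, Retry}; fixed.
Sat(EF recv) = {Done, Halt, Store, Send, Retry}
Sat(wait -> (EF recv)) = {Sync, Done, Halt, Store, Send, Ack, Hold, Retry}
Sat(EX (wait -> (EF recv))) = {s : some successor in {Sync, Done, Halt, Store, Send, Ack, Hold, Retry}} = {Sync, Done, Halt, Send, Ack, Hold, Retry}

{Sync, Done, Halt, Send, Ack, Hold, Retry}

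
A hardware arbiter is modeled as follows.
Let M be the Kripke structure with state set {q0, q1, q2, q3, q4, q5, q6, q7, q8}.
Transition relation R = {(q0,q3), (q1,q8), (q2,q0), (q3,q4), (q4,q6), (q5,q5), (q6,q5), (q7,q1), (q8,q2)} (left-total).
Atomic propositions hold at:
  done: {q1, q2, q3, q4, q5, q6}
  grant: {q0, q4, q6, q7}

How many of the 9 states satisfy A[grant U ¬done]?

3

Sat(¬done) = {q0, q7, q8}
A[grant U ¬done]: least fixpoint, start Z0 = Sat(¬done) = {q0, q7, q8}, add states in Sat(grant) with every successor in Z. Already a fixed point.
Sat(A[grant U ¬done]) = {q0, q7, q8}
|Sat(A[grant U ¬done])| = |{q0, q7, q8}| = 3.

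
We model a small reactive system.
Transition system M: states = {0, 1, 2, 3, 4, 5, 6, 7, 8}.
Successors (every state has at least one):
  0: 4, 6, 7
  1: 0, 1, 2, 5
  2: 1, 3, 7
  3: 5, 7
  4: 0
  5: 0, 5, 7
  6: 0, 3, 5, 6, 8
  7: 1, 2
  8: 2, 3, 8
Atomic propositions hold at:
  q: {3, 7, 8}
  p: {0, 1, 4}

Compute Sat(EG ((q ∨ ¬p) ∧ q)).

{8}

Sat(¬p) = {2, 3, 5, 6, 7, 8}
Sat(q ∨ ¬p) = {2, 3, 5, 6, 7, 8}
Sat((q ∨ ¬p) ∧ q) = {3, 7, 8}
EG ((q ∨ ¬p) ∧ q): greatest fixpoint, start Z0 = {3, 7, 8}, keep only states in Sat with some successor in Z. Z1 = {3, 8}; Z2 = {8}; fixed.
Sat(EG ((q ∨ ¬p) ∧ q)) = {8}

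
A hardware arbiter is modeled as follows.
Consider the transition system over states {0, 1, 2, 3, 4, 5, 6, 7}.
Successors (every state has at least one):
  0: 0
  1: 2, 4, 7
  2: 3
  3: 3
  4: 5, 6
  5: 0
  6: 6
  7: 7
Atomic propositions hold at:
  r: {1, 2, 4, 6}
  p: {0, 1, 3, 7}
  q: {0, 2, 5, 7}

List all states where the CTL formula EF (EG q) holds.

EG q: greatest fixpoint, start Z0 = {0, 2, 5, 7}, keep only states in Sat with some successor in Z. Z1 = {0, 5, 7}; fixed.
Sat(EG q) = {0, 5, 7}
EF (EG q): least fixpoint, start Z0 = {0, 5, 7}, add states with some successor in Z. Z1 = {0, 1, 4, 5, 7}; fixed.
Sat(EF (EG q)) = {0, 1, 4, 5, 7}

{0, 1, 4, 5, 7}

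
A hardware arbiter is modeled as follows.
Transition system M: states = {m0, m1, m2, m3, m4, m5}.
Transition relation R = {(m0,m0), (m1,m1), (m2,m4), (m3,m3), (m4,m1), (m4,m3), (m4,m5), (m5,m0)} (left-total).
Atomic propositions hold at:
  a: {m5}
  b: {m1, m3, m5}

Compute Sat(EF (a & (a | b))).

{m2, m4, m5}

Sat(a | b) = {m1, m3, m5}
Sat(a & (a | b)) = {m5}
EF (a & (a | b)): least fixpoint, start Z0 = {m5}, add states with some successor in Z. Z1 = {m4, m5}; Z2 = {m2, m4, m5}; fixed.
Sat(EF (a & (a | b))) = {m2, m4, m5}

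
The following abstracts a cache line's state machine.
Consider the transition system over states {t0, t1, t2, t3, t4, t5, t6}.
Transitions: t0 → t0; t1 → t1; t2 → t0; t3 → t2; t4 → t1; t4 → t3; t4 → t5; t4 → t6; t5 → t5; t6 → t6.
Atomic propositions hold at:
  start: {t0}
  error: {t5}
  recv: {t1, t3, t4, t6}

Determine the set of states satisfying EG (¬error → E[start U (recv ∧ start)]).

Sat(¬error) = {t0, t1, t2, t3, t4, t6}
Sat(recv ∧ start) = ∅
E[start U (recv ∧ start)]: least fixpoint, start Z0 = Sat((recv ∧ start)) = ∅, add states in Sat(start) with some successor in Z. Already a fixed point.
Sat(E[start U (recv ∧ start)]) = ∅
Sat(¬error → E[start U (recv ∧ start)]) = {t5}
EG (¬error → E[start U (recv ∧ start)]): greatest fixpoint, start Z0 = {t5}, keep only states in Sat with some successor in Z. Already a fixed point.
Sat(EG (¬error → E[start U (recv ∧ start)])) = {t5}

{t5}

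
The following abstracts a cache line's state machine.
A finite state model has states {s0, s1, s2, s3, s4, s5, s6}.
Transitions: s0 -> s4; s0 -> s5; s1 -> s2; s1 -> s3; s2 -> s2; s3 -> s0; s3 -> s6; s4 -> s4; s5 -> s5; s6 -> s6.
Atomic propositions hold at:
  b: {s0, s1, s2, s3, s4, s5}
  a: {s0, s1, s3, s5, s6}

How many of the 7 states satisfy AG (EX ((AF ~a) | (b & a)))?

4

Sat(~a) = {s2, s4}
AF ~a: least fixpoint, start Z0 = {s2, s4}, add states with every successor in Z. Already a fixed point.
Sat(AF ~a) = {s2, s4}
Sat(b & a) = {s0, s1, s3, s5}
Sat((AF ~a) | (b & a)) = {s0, s1, s2, s3, s4, s5}
Sat(EX ((AF ~a) | (b & a))) = {s : some successor in {s0, s1, s2, s3, s4, s5}} = {s0, s1, s2, s3, s4, s5}
AG (EX ((AF ~a) | (b & a))): greatest fixpoint, start Z0 = {s0, s1, s2, s3, s4, s5}, keep only states in Sat with every successor in Z. Z1 = {s0, s1, s2, s4, s5}; Z2 = {s0, s2, s4, s5}; fixed.
Sat(AG (EX ((AF ~a) | (b & a)))) = {s0, s2, s4, s5}
|Sat(AG (EX ((AF ~a) | (b & a))))| = |{s0, s2, s4, s5}| = 4.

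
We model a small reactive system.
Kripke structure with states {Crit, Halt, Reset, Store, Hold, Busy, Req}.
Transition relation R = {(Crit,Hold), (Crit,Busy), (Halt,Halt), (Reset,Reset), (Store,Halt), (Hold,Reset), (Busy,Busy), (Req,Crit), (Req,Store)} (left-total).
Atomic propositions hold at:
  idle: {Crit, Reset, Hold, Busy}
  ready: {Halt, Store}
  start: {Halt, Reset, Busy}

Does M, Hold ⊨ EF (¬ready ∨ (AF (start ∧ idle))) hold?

Yes

Sat(¬ready) = {Crit, Reset, Hold, Busy, Req}
Sat(start ∧ idle) = {Reset, Busy}
AF (start ∧ idle): least fixpoint, start Z0 = {Reset, Busy}, add states with every successor in Z. Z1 = {Reset, Hold, Busy}; Z2 = {Crit, Reset, Hold, Busy}; fixed.
Sat(AF (start ∧ idle)) = {Crit, Reset, Hold, Busy}
Sat(¬ready ∨ (AF (start ∧ idle))) = {Crit, Reset, Hold, Busy, Req}
EF (¬ready ∨ (AF (start ∧ idle))): least fixpoint, start Z0 = {Crit, Reset, Hold, Busy, Req}, add states with some successor in Z. Already a fixed point.
Sat(EF (¬ready ∨ (AF (start ∧ idle)))) = {Crit, Reset, Hold, Busy, Req}
Hold ∈ Sat(EF (¬ready ∨ (AF (start ∧ idle)))) = {Crit, Reset, Hold, Busy, Req}, so the formula holds at Hold.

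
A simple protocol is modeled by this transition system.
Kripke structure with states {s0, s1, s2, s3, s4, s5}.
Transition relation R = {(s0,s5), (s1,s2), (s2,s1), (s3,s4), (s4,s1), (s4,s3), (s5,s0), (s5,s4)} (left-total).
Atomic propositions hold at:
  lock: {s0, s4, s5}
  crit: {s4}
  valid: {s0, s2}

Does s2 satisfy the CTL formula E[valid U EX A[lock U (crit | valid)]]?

Sat(crit | valid) = {s0, s2, s4}
A[lock U (crit | valid)]: least fixpoint, start Z0 = Sat((crit | valid)) = {s0, s2, s4}, add states in Sat(lock) with every successor in Z. Z1 = {s0, s2, s4, s5}; fixed.
Sat(A[lock U (crit | valid)]) = {s0, s2, s4, s5}
Sat(EX A[lock U (crit | valid)]) = {s : some successor in {s0, s2, s4, s5}} = {s0, s1, s3, s5}
E[valid U EX A[lock U (crit | valid)]]: least fixpoint, start Z0 = Sat(EX A[lock U (crit | valid)]) = {s0, s1, s3, s5}, add states in Sat(valid) with some successor in Z. Z1 = {s0, s1, s2, s3, s5}; fixed.
Sat(E[valid U EX A[lock U (crit | valid)]]) = {s0, s1, s2, s3, s5}
s2 ∈ Sat(E[valid U EX A[lock U (crit | valid)]]) = {s0, s1, s2, s3, s5}, so the formula holds at s2.

Yes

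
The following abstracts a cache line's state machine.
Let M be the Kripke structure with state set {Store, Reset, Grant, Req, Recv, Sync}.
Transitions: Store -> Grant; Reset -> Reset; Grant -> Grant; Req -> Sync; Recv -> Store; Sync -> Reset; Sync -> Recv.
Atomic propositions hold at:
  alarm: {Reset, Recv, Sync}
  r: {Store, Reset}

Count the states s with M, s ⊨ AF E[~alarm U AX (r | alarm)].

Sat(~alarm) = {Store, Grant, Req}
Sat(r | alarm) = {Store, Reset, Recv, Sync}
Sat(AX (r | alarm)) = {s : every successor in {Store, Reset, Recv, Sync}} = {Reset, Req, Recv, Sync}
E[~alarm U AX (r | alarm)]: least fixpoint, start Z0 = Sat(AX (r | alarm)) = {Reset, Req, Recv, Sync}, add states in Sat(~alarm) with some successor in Z. Already a fixed point.
Sat(E[~alarm U AX (r | alarm)]) = {Reset, Req, Recv, Sync}
AF E[~alarm U AX (r | alarm)]: least fixpoint, start Z0 = {Reset, Req, Recv, Sync}, add states with every successor in Z. Already a fixed point.
Sat(AF E[~alarm U AX (r | alarm)]) = {Reset, Req, Recv, Sync}
|Sat(AF E[~alarm U AX (r | alarm)])| = |{Reset, Req, Recv, Sync}| = 4.

4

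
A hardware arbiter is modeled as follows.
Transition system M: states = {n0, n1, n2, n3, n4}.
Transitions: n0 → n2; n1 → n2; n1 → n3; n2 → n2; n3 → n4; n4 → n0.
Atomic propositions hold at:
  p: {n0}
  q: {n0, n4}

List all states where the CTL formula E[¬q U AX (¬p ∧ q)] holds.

{n1, n3}

Sat(¬q) = {n1, n2, n3}
Sat(¬p) = {n1, n2, n3, n4}
Sat(¬p ∧ q) = {n4}
Sat(AX (¬p ∧ q)) = {s : every successor in {n4}} = {n3}
E[¬q U AX (¬p ∧ q)]: least fixpoint, start Z0 = Sat(AX (¬p ∧ q)) = {n3}, add states in Sat(¬q) with some successor in Z. Z1 = {n1, n3}; fixed.
Sat(E[¬q U AX (¬p ∧ q)]) = {n1, n3}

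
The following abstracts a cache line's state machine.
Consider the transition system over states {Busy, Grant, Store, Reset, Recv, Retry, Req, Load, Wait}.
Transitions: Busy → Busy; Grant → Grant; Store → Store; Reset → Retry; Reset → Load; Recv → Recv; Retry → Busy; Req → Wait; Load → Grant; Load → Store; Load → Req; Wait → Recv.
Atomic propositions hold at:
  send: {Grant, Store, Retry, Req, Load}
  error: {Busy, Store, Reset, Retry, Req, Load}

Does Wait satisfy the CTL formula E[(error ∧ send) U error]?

Sat(error ∧ send) = {Store, Retry, Req, Load}
E[(error ∧ send) U error]: least fixpoint, start Z0 = Sat(error) = {Busy, Store, Reset, Retry, Req, Load}, add states in Sat(error ∧ send) with some successor in Z. Already a fixed point.
Sat(E[(error ∧ send) U error]) = {Busy, Store, Reset, Retry, Req, Load}
Wait ∉ Sat(E[(error ∧ send) U error]) = {Busy, Store, Reset, Retry, Req, Load}, so the formula does not hold at Wait.

No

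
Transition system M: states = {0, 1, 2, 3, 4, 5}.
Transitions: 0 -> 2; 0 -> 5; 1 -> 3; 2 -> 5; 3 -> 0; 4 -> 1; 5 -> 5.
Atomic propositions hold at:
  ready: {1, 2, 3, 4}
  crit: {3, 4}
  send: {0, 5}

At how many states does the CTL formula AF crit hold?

3

AF crit: least fixpoint, start Z0 = {3, 4}, add states with every successor in Z. Z1 = {1, 3, 4}; fixed.
Sat(AF crit) = {1, 3, 4}
|Sat(AF crit)| = |{1, 3, 4}| = 3.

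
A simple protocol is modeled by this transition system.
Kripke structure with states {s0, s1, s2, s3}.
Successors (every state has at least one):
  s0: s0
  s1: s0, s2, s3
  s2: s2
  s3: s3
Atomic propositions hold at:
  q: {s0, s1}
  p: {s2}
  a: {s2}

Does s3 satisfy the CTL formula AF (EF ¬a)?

Sat(¬a) = {s0, s1, s3}
EF ¬a: least fixpoint, start Z0 = {s0, s1, s3}, add states with some successor in Z. Already a fixed point.
Sat(EF ¬a) = {s0, s1, s3}
AF (EF ¬a): least fixpoint, start Z0 = {s0, s1, s3}, add states with every successor in Z. Already a fixed point.
Sat(AF (EF ¬a)) = {s0, s1, s3}
s3 ∈ Sat(AF (EF ¬a)) = {s0, s1, s3}, so the formula holds at s3.

Yes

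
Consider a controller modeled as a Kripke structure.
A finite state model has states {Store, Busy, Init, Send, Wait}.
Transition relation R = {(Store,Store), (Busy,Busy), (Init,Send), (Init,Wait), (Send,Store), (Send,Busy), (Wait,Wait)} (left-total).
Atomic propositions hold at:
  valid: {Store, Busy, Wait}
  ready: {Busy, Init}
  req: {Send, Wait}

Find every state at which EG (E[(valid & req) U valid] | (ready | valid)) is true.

Sat(valid & req) = {Wait}
E[(valid & req) U valid]: least fixpoint, start Z0 = Sat(valid) = {Store, Busy, Wait}, add states in Sat(valid & req) with some successor in Z. Already a fixed point.
Sat(E[(valid & req) U valid]) = {Store, Busy, Wait}
Sat(ready | valid) = {Store, Busy, Init, Wait}
Sat(E[(valid & req) U valid] | (ready | valid)) = {Store, Busy, Init, Wait}
EG (E[(valid & req) U valid] | (ready | valid)): greatest fixpoint, start Z0 = {Store, Busy, Init, Wait}, keep only states in Sat with some successor in Z. Already a fixed point.
Sat(EG (E[(valid & req) U valid] | (ready | valid))) = {Store, Busy, Init, Wait}

{Store, Busy, Init, Wait}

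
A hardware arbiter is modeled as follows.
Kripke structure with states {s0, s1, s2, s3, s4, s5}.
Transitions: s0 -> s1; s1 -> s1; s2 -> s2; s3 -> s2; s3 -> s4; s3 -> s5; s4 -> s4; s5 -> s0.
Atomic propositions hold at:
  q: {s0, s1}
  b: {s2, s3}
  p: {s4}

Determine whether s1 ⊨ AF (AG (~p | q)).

Yes

Sat(~p) = {s0, s1, s2, s3, s5}
Sat(~p | q) = {s0, s1, s2, s3, s5}
AG (~p | q): greatest fixpoint, start Z0 = {s0, s1, s2, s3, s5}, keep only states in Sat with every successor in Z. Z1 = {s0, s1, s2, s5}; fixed.
Sat(AG (~p | q)) = {s0, s1, s2, s5}
AF (AG (~p | q)): least fixpoint, start Z0 = {s0, s1, s2, s5}, add states with every successor in Z. Already a fixed point.
Sat(AF (AG (~p | q))) = {s0, s1, s2, s5}
s1 ∈ Sat(AF (AG (~p | q))) = {s0, s1, s2, s5}, so the formula holds at s1.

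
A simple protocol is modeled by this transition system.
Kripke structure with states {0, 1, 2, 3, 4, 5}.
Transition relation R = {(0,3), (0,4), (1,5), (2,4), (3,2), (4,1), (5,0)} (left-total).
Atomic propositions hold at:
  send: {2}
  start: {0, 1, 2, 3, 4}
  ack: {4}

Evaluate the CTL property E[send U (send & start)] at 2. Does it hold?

Sat(send & start) = {2}
E[send U (send & start)]: least fixpoint, start Z0 = Sat((send & start)) = {2}, add states in Sat(send) with some successor in Z. Already a fixed point.
Sat(E[send U (send & start)]) = {2}
2 ∈ Sat(E[send U (send & start)]) = {2}, so the formula holds at 2.

Yes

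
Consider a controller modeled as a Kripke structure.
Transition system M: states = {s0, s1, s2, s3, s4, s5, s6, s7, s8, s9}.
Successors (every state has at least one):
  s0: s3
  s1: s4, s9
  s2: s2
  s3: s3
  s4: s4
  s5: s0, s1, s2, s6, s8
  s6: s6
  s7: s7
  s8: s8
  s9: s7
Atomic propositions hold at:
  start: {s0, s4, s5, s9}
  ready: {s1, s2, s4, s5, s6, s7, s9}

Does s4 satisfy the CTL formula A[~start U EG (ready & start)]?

Sat(~start) = {s1, s2, s3, s6, s7, s8}
Sat(ready & start) = {s4, s5, s9}
EG (ready & start): greatest fixpoint, start Z0 = {s4, s5, s9}, keep only states in Sat with some successor in Z. Z1 = {s4}; fixed.
Sat(EG (ready & start)) = {s4}
A[~start U EG (ready & start)]: least fixpoint, start Z0 = Sat(EG (ready & start)) = {s4}, add states in Sat(~start) with every successor in Z. Already a fixed point.
Sat(A[~start U EG (ready & start)]) = {s4}
s4 ∈ Sat(A[~start U EG (ready & start)]) = {s4}, so the formula holds at s4.

Yes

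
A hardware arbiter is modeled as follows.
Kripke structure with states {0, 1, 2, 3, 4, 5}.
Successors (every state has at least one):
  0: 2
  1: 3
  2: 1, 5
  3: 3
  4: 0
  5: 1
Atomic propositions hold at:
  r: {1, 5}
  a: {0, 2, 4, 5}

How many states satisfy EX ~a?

Sat(~a) = {1, 3}
Sat(EX ~a) = {s : some successor in {1, 3}} = {1, 2, 3, 5}
|Sat(EX ~a)| = |{1, 2, 3, 5}| = 4.

4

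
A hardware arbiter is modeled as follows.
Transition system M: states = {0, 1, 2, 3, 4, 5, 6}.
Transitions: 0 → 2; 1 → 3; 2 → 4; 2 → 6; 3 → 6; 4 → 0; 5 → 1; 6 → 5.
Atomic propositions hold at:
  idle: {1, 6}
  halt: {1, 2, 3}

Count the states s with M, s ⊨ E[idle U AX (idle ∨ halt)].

5

Sat(idle ∨ halt) = {1, 2, 3, 6}
Sat(AX (idle ∨ halt)) = {s : every successor in {1, 2, 3, 6}} = {0, 1, 3, 5}
E[idle U AX (idle ∨ halt)]: least fixpoint, start Z0 = Sat(AX (idle ∨ halt)) = {0, 1, 3, 5}, add states in Sat(idle) with some successor in Z. Z1 = {0, 1, 3, 5, 6}; fixed.
Sat(E[idle U AX (idle ∨ halt)]) = {0, 1, 3, 5, 6}
|Sat(E[idle U AX (idle ∨ halt)])| = |{0, 1, 3, 5, 6}| = 5.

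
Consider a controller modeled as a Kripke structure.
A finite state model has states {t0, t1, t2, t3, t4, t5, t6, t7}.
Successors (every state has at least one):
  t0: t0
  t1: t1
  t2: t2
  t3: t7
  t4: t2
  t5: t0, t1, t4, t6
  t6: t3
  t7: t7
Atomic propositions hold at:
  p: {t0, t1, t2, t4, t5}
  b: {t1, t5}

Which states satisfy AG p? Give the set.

{t0, t1, t2, t4}

AG p: greatest fixpoint, start Z0 = {t0, t1, t2, t4, t5}, keep only states in Sat with every successor in Z. Z1 = {t0, t1, t2, t4}; fixed.
Sat(AG p) = {t0, t1, t2, t4}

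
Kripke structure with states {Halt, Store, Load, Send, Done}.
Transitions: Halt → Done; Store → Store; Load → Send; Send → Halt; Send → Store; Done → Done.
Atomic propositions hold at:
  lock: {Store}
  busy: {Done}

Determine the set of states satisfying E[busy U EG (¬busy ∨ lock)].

Sat(¬busy) = {Halt, Store, Load, Send}
Sat(¬busy ∨ lock) = {Halt, Store, Load, Send}
EG (¬busy ∨ lock): greatest fixpoint, start Z0 = {Halt, Store, Load, Send}, keep only states in Sat with some successor in Z. Z1 = {Store, Load, Send}; fixed.
Sat(EG (¬busy ∨ lock)) = {Store, Load, Send}
E[busy U EG (¬busy ∨ lock)]: least fixpoint, start Z0 = Sat(EG (¬busy ∨ lock)) = {Store, Load, Send}, add states in Sat(busy) with some successor in Z. Already a fixed point.
Sat(E[busy U EG (¬busy ∨ lock)]) = {Store, Load, Send}

{Store, Load, Send}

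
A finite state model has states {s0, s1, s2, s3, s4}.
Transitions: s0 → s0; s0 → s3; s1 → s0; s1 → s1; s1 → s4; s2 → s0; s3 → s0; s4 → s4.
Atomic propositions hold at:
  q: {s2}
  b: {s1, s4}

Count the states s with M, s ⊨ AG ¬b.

3

Sat(¬b) = {s0, s2, s3}
AG ¬b: greatest fixpoint, start Z0 = {s0, s2, s3}, keep only states in Sat with every successor in Z. Already a fixed point.
Sat(AG ¬b) = {s0, s2, s3}
|Sat(AG ¬b)| = |{s0, s2, s3}| = 3.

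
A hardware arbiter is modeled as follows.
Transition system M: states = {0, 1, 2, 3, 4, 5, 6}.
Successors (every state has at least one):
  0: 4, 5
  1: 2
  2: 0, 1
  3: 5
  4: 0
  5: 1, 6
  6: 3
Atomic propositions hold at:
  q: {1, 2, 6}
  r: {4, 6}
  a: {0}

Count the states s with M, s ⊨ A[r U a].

A[r U a]: least fixpoint, start Z0 = Sat(a) = {0}, add states in Sat(r) with every successor in Z. Z1 = {0, 4}; fixed.
Sat(A[r U a]) = {0, 4}
|Sat(A[r U a])| = |{0, 4}| = 2.

2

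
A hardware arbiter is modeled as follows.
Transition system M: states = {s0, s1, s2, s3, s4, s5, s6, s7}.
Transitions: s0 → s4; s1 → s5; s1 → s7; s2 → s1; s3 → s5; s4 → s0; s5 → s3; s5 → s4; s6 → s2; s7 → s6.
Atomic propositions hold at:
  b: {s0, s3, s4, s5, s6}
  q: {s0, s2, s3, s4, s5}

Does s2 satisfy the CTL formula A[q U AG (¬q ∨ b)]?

Sat(¬q) = {s1, s6, s7}
Sat(¬q ∨ b) = {s0, s1, s3, s4, s5, s6, s7}
AG (¬q ∨ b): greatest fixpoint, start Z0 = {s0, s1, s3, s4, s5, s6, s7}, keep only states in Sat with every successor in Z. Z1 = {s0, s1, s3, s4, s5, s7}; Z2 = {s0, s1, s3, s4, s5}; Z3 = {s0, s3, s4, s5}; fixed.
Sat(AG (¬q ∨ b)) = {s0, s3, s4, s5}
A[q U AG (¬q ∨ b)]: least fixpoint, start Z0 = Sat(AG (¬q ∨ b)) = {s0, s3, s4, s5}, add states in Sat(q) with every successor in Z. Already a fixed point.
Sat(A[q U AG (¬q ∨ b)]) = {s0, s3, s4, s5}
s2 ∉ Sat(A[q U AG (¬q ∨ b)]) = {s0, s3, s4, s5}, so the formula does not hold at s2.

No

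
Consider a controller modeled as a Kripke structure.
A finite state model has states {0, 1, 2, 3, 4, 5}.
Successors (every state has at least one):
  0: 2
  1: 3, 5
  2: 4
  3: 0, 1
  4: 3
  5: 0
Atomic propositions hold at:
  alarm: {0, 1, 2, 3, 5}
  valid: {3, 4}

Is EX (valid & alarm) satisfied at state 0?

No

Sat(valid & alarm) = {3}
Sat(EX (valid & alarm)) = {s : some successor in {3}} = {1, 4}
0 ∉ Sat(EX (valid & alarm)) = {1, 4}, so the formula does not hold at 0.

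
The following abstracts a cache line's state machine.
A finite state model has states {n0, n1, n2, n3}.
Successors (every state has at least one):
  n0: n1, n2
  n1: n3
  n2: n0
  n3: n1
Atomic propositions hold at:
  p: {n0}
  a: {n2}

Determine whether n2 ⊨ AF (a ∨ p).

Yes

Sat(a ∨ p) = {n0, n2}
AF (a ∨ p): least fixpoint, start Z0 = {n0, n2}, add states with every successor in Z. Already a fixed point.
Sat(AF (a ∨ p)) = {n0, n2}
n2 ∈ Sat(AF (a ∨ p)) = {n0, n2}, so the formula holds at n2.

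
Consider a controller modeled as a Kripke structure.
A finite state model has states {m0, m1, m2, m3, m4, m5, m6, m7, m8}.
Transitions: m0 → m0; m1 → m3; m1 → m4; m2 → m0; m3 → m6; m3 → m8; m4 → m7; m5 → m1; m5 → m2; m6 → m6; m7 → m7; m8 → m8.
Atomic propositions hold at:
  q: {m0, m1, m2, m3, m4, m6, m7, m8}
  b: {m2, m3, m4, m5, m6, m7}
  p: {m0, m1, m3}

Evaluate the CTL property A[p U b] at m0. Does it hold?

A[p U b]: least fixpoint, start Z0 = Sat(b) = {m2, m3, m4, m5, m6, m7}, add states in Sat(p) with every successor in Z. Z1 = {m1, m2, m3, m4, m5, m6, m7}; fixed.
Sat(A[p U b]) = {m1, m2, m3, m4, m5, m6, m7}
m0 ∉ Sat(A[p U b]) = {m1, m2, m3, m4, m5, m6, m7}, so the formula does not hold at m0.

No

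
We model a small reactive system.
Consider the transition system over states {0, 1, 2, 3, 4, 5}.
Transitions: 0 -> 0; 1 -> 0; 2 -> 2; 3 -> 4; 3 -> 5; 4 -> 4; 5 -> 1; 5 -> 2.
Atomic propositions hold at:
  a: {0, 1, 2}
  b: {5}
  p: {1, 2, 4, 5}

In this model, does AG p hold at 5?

AG p: greatest fixpoint, start Z0 = {1, 2, 4, 5}, keep only states in Sat with every successor in Z. Z1 = {2, 4, 5}; Z2 = {2, 4}; fixed.
Sat(AG p) = {2, 4}
5 ∉ Sat(AG p) = {2, 4}, so the formula does not hold at 5.

No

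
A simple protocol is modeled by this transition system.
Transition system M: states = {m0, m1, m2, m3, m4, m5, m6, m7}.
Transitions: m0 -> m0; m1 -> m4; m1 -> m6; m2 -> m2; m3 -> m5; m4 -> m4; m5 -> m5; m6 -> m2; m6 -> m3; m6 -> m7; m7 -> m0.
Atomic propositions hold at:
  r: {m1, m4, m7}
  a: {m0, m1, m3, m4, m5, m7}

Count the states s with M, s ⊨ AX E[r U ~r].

Sat(~r) = {m0, m2, m3, m5, m6}
E[r U ~r]: least fixpoint, start Z0 = Sat(~r) = {m0, m2, m3, m5, m6}, add states in Sat(r) with some successor in Z. Z1 = {m0, m1, m2, m3, m5, m6, m7}; fixed.
Sat(E[r U ~r]) = {m0, m1, m2, m3, m5, m6, m7}
Sat(AX E[r U ~r]) = {s : every successor in {m0, m1, m2, m3, m5, m6, m7}} = {m0, m2, m3, m5, m6, m7}
|Sat(AX E[r U ~r])| = |{m0, m2, m3, m5, m6, m7}| = 6.

6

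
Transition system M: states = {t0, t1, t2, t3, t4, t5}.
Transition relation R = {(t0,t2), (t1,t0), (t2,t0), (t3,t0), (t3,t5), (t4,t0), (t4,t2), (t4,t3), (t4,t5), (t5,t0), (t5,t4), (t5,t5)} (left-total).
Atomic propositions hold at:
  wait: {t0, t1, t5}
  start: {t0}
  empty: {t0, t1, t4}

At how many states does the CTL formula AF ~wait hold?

Sat(~wait) = {t2, t3, t4}
AF ~wait: least fixpoint, start Z0 = {t2, t3, t4}, add states with every successor in Z. Z1 = {t0, t2, t3, t4}; Z2 = {t0, t1, t2, t3, t4}; fixed.
Sat(AF ~wait) = {t0, t1, t2, t3, t4}
|Sat(AF ~wait)| = |{t0, t1, t2, t3, t4}| = 5.

5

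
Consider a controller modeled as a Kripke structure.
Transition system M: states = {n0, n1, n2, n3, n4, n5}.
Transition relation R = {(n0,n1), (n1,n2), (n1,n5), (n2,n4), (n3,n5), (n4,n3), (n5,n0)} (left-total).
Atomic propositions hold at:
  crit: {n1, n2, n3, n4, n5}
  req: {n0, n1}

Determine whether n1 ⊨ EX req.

No

Sat(EX req) = {s : some successor in {n0, n1}} = {n0, n5}
n1 ∉ Sat(EX req) = {n0, n5}, so the formula does not hold at n1.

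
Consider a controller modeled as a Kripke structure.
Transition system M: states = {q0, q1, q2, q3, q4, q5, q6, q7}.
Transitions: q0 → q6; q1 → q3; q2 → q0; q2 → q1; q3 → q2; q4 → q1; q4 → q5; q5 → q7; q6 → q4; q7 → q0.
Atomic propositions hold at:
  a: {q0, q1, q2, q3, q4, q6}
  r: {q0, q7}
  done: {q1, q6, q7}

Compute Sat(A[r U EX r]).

Sat(EX r) = {s : some successor in {q0, q7}} = {q2, q5, q7}
A[r U EX r]: least fixpoint, start Z0 = Sat(EX r) = {q2, q5, q7}, add states in Sat(r) with every successor in Z. Already a fixed point.
Sat(A[r U EX r]) = {q2, q5, q7}

{q2, q5, q7}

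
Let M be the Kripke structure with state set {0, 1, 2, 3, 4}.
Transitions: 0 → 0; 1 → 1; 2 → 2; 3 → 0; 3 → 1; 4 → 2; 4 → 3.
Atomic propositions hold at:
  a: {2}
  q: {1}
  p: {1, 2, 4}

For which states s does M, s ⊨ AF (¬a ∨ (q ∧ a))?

Sat(¬a) = {0, 1, 3, 4}
Sat(q ∧ a) = ∅
Sat(¬a ∨ (q ∧ a)) = {0, 1, 3, 4}
AF (¬a ∨ (q ∧ a)): least fixpoint, start Z0 = {0, 1, 3, 4}, add states with every successor in Z. Already a fixed point.
Sat(AF (¬a ∨ (q ∧ a))) = {0, 1, 3, 4}

{0, 1, 3, 4}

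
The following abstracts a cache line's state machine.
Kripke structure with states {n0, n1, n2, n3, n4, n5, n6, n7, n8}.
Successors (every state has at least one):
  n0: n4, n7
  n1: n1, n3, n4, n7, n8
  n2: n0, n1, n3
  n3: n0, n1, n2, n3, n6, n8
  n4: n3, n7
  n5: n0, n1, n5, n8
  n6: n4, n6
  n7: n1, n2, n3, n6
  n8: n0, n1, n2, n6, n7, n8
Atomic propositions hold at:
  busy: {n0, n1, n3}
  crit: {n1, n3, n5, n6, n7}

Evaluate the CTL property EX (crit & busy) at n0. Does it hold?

Sat(crit & busy) = {n1, n3}
Sat(EX (crit & busy)) = {s : some successor in {n1, n3}} = {n1, n2, n3, n4, n5, n7, n8}
n0 ∉ Sat(EX (crit & busy)) = {n1, n2, n3, n4, n5, n7, n8}, so the formula does not hold at n0.

No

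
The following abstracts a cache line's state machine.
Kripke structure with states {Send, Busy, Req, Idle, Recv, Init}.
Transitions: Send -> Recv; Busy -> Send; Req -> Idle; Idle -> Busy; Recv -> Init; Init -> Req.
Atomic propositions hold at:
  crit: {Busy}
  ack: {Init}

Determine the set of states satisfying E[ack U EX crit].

{Idle}

Sat(EX crit) = {s : some successor in {Busy}} = {Idle}
E[ack U EX crit]: least fixpoint, start Z0 = Sat(EX crit) = {Idle}, add states in Sat(ack) with some successor in Z. Already a fixed point.
Sat(E[ack U EX crit]) = {Idle}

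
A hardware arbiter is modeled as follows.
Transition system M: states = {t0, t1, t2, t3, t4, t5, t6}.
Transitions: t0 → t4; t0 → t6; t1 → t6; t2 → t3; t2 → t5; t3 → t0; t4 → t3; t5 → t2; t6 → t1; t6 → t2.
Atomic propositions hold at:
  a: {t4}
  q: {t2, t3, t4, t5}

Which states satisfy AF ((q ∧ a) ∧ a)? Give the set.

{t4}

Sat(q ∧ a) = {t4}
Sat((q ∧ a) ∧ a) = {t4}
AF ((q ∧ a) ∧ a): least fixpoint, start Z0 = {t4}, add states with every successor in Z. Already a fixed point.
Sat(AF ((q ∧ a) ∧ a)) = {t4}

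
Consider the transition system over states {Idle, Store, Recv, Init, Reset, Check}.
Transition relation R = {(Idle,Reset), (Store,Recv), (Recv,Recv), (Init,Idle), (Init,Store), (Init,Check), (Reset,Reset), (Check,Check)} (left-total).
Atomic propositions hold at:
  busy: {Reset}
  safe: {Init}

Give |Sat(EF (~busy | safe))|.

5

Sat(~busy) = {Idle, Store, Recv, Init, Check}
Sat(~busy | safe) = {Idle, Store, Recv, Init, Check}
EF (~busy | safe): least fixpoint, start Z0 = {Idle, Store, Recv, Init, Check}, add states with some successor in Z. Already a fixed point.
Sat(EF (~busy | safe)) = {Idle, Store, Recv, Init, Check}
|Sat(EF (~busy | safe))| = |{Idle, Store, Recv, Init, Check}| = 5.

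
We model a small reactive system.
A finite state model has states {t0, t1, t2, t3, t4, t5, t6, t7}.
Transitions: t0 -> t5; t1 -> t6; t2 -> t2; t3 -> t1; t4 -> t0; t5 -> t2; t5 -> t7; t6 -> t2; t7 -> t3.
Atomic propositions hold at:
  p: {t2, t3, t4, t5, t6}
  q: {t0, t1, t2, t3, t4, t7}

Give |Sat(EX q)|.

6

Sat(EX q) = {s : some successor in {t0, t1, t2, t3, t4, t7}} = {t2, t3, t4, t5, t6, t7}
|Sat(EX q)| = |{t2, t3, t4, t5, t6, t7}| = 6.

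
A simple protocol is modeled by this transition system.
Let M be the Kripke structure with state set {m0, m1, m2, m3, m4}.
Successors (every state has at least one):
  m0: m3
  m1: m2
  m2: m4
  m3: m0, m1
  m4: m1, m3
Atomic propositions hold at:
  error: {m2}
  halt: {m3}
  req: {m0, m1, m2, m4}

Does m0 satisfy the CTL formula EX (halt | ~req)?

Sat(~req) = {m3}
Sat(halt | ~req) = {m3}
Sat(EX (halt | ~req)) = {s : some successor in {m3}} = {m0, m4}
m0 ∈ Sat(EX (halt | ~req)) = {m0, m4}, so the formula holds at m0.

Yes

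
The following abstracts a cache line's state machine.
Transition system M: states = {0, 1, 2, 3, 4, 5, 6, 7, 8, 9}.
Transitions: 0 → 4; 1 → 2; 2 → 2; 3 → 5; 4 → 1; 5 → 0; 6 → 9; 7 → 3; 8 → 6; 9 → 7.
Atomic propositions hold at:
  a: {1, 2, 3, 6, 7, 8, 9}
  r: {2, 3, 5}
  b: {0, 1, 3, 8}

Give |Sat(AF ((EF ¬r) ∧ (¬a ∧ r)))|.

6

Sat(¬r) = {0, 1, 4, 6, 7, 8, 9}
EF ¬r: least fixpoint, start Z0 = {0, 1, 4, 6, 7, 8, 9}, add states with some successor in Z. Z1 = {0, 1, 4, 5, 6, 7, 8, 9}; Z2 = {0, 1, 3, 4, 5, 6, 7, 8, 9}; fixed.
Sat(EF ¬r) = {0, 1, 3, 4, 5, 6, 7, 8, 9}
Sat(¬a) = {0, 4, 5}
Sat(¬a ∧ r) = {5}
Sat((EF ¬r) ∧ (¬a ∧ r)) = {5}
AF ((EF ¬r) ∧ (¬a ∧ r)): least fixpoint, start Z0 = {5}, add states with every successor in Z. Z1 = {3, 5}; Z2 = {3, 5, 7}; Z3 = {3, 5, 7, 9}; Z4 = {3, 5, 6, 7, 9}; Z5 = {3, 5, 6, 7, 8, 9}; fixed.
Sat(AF ((EF ¬r) ∧ (¬a ∧ r))) = {3, 5, 6, 7, 8, 9}
|Sat(AF ((EF ¬r) ∧ (¬a ∧ r)))| = |{3, 5, 6, 7, 8, 9}| = 6.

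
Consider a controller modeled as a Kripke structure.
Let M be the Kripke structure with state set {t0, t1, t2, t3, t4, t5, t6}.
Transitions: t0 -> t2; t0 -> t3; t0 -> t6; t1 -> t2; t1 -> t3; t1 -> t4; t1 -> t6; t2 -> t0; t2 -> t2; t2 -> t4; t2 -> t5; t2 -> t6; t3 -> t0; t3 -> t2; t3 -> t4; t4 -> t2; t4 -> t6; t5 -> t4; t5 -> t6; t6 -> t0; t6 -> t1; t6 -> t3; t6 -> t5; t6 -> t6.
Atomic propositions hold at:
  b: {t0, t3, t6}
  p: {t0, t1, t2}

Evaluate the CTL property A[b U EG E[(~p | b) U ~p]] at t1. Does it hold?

No

Sat(~p) = {t3, t4, t5, t6}
Sat(~p | b) = {t0, t3, t4, t5, t6}
E[(~p | b) U ~p]: least fixpoint, start Z0 = Sat(~p) = {t3, t4, t5, t6}, add states in Sat(~p | b) with some successor in Z. Z1 = {t0, t3, t4, t5, t6}; fixed.
Sat(E[(~p | b) U ~p]) = {t0, t3, t4, t5, t6}
EG E[(~p | b) U ~p]: greatest fixpoint, start Z0 = {t0, t3, t4, t5, t6}, keep only states in Sat with some successor in Z. Already a fixed point.
Sat(EG E[(~p | b) U ~p]) = {t0, t3, t4, t5, t6}
A[b U EG E[(~p | b) U ~p]]: least fixpoint, start Z0 = Sat(EG E[(~p | b) U ~p]) = {t0, t3, t4, t5, t6}, add states in Sat(b) with every successor in Z. Already a fixed point.
Sat(A[b U EG E[(~p | b) U ~p]]) = {t0, t3, t4, t5, t6}
t1 ∉ Sat(A[b U EG E[(~p | b) U ~p]]) = {t0, t3, t4, t5, t6}, so the formula does not hold at t1.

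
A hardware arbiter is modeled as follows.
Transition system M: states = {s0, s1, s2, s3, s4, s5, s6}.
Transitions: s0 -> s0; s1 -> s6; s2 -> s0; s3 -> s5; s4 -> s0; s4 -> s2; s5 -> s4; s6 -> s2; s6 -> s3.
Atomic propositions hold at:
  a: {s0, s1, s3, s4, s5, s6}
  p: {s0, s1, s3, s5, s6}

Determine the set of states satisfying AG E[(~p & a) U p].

{s0}

Sat(~p) = {s2, s4}
Sat(~p & a) = {s4}
E[(~p & a) U p]: least fixpoint, start Z0 = Sat(p) = {s0, s1, s3, s5, s6}, add states in Sat(~p & a) with some successor in Z. Z1 = {s0, s1, s3, s4, s5, s6}; fixed.
Sat(E[(~p & a) U p]) = {s0, s1, s3, s4, s5, s6}
AG E[(~p & a) U p]: greatest fixpoint, start Z0 = {s0, s1, s3, s4, s5, s6}, keep only states in Sat with every successor in Z. Z1 = {s0, s1, s3, s5}; Z2 = {s0, s3}; Z3 = {s0}; fixed.
Sat(AG E[(~p & a) U p]) = {s0}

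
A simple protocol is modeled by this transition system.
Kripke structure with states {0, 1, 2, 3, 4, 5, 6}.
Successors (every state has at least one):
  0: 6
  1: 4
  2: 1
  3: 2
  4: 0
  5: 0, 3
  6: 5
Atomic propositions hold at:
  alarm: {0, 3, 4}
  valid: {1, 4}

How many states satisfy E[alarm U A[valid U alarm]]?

A[valid U alarm]: least fixpoint, start Z0 = Sat(alarm) = {0, 3, 4}, add states in Sat(valid) with every successor in Z. Z1 = {0, 1, 3, 4}; fixed.
Sat(A[valid U alarm]) = {0, 1, 3, 4}
E[alarm U A[valid U alarm]]: least fixpoint, start Z0 = Sat(A[valid U alarm]) = {0, 1, 3, 4}, add states in Sat(alarm) with some successor in Z. Already a fixed point.
Sat(E[alarm U A[valid U alarm]]) = {0, 1, 3, 4}
|Sat(E[alarm U A[valid U alarm]])| = |{0, 1, 3, 4}| = 4.

4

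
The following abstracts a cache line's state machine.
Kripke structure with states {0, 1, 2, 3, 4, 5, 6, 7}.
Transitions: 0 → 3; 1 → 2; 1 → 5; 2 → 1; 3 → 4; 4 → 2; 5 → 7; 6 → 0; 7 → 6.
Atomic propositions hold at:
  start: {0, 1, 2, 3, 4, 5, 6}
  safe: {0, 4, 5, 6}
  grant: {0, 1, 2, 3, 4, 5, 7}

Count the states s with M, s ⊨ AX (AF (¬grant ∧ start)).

Sat(¬grant) = {6}
Sat(¬grant ∧ start) = {6}
AF (¬grant ∧ start): least fixpoint, start Z0 = {6}, add states with every successor in Z. Z1 = {6, 7}; Z2 = {5, 6, 7}; fixed.
Sat(AF (¬grant ∧ start)) = {5, 6, 7}
Sat(AX (AF (¬grant ∧ start))) = {s : every successor in {5, 6, 7}} = {5, 7}
|Sat(AX (AF (¬grant ∧ start)))| = |{5, 7}| = 2.

2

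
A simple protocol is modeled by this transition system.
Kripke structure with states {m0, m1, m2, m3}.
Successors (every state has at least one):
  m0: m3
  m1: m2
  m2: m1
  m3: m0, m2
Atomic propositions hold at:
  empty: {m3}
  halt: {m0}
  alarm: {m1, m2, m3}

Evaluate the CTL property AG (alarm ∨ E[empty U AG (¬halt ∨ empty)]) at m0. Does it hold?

No

Sat(¬halt) = {m1, m2, m3}
Sat(¬halt ∨ empty) = {m1, m2, m3}
AG (¬halt ∨ empty): greatest fixpoint, start Z0 = {m1, m2, m3}, keep only states in Sat with every successor in Z. Z1 = {m1, m2}; fixed.
Sat(AG (¬halt ∨ empty)) = {m1, m2}
E[empty U AG (¬halt ∨ empty)]: least fixpoint, start Z0 = Sat(AG (¬halt ∨ empty)) = {m1, m2}, add states in Sat(empty) with some successor in Z. Z1 = {m1, m2, m3}; fixed.
Sat(E[empty U AG (¬halt ∨ empty)]) = {m1, m2, m3}
Sat(alarm ∨ E[empty U AG (¬halt ∨ empty)]) = {m1, m2, m3}
AG (alarm ∨ E[empty U AG (¬halt ∨ empty)]): greatest fixpoint, start Z0 = {m1, m2, m3}, keep only states in Sat with every successor in Z. Z1 = {m1, m2}; fixed.
Sat(AG (alarm ∨ E[empty U AG (¬halt ∨ empty)])) = {m1, m2}
m0 ∉ Sat(AG (alarm ∨ E[empty U AG (¬halt ∨ empty)])) = {m1, m2}, so the formula does not hold at m0.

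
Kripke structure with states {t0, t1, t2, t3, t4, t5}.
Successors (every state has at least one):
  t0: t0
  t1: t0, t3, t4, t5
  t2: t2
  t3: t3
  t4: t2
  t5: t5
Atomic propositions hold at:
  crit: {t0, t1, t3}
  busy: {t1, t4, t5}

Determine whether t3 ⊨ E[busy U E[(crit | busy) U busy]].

Sat(crit | busy) = {t0, t1, t3, t4, t5}
E[(crit | busy) U busy]: least fixpoint, start Z0 = Sat(busy) = {t1, t4, t5}, add states in Sat(crit | busy) with some successor in Z. Already a fixed point.
Sat(E[(crit | busy) U busy]) = {t1, t4, t5}
E[busy U E[(crit | busy) U busy]]: least fixpoint, start Z0 = Sat(E[(crit | busy) U busy]) = {t1, t4, t5}, add states in Sat(busy) with some successor in Z. Already a fixed point.
Sat(E[busy U E[(crit | busy) U busy]]) = {t1, t4, t5}
t3 ∉ Sat(E[busy U E[(crit | busy) U busy]]) = {t1, t4, t5}, so the formula does not hold at t3.

No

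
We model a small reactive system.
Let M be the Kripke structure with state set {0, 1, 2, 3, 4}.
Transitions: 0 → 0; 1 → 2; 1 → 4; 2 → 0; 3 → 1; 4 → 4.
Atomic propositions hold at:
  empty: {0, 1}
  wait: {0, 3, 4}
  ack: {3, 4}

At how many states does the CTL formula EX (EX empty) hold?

3

Sat(EX empty) = {s : some successor in {0, 1}} = {0, 2, 3}
Sat(EX (EX empty)) = {s : some successor in {0, 2, 3}} = {0, 1, 2}
|Sat(EX (EX empty))| = |{0, 1, 2}| = 3.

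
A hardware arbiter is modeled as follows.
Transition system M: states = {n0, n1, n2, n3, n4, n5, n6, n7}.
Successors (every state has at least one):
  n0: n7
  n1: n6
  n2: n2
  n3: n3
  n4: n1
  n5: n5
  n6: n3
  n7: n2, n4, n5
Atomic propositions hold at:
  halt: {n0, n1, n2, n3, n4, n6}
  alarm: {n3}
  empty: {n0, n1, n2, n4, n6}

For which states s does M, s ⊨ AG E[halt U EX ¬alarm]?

Sat(¬alarm) = {n0, n1, n2, n4, n5, n6, n7}
Sat(EX ¬alarm) = {s : some successor in {n0, n1, n2, n4, n5, n6, n7}} = {n0, n1, n2, n4, n5, n7}
E[halt U EX ¬alarm]: least fixpoint, start Z0 = Sat(EX ¬alarm) = {n0, n1, n2, n4, n5, n7}, add states in Sat(halt) with some successor in Z. Already a fixed point.
Sat(E[halt U EX ¬alarm]) = {n0, n1, n2, n4, n5, n7}
AG E[halt U EX ¬alarm]: greatest fixpoint, start Z0 = {n0, n1, n2, n4, n5, n7}, keep only states in Sat with every successor in Z. Z1 = {n0, n2, n4, n5, n7}; Z2 = {n0, n2, n5, n7}; Z3 = {n0, n2, n5}; Z4 = {n2, n5}; fixed.
Sat(AG E[halt U EX ¬alarm]) = {n2, n5}

{n2, n5}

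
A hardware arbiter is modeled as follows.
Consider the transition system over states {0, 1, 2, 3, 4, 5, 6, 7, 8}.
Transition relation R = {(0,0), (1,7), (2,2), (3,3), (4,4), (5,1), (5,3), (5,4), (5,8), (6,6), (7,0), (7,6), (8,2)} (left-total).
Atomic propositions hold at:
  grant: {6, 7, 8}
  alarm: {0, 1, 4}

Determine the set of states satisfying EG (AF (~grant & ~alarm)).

{2, 3, 5, 8}

Sat(~grant) = {0, 1, 2, 3, 4, 5}
Sat(~alarm) = {2, 3, 5, 6, 7, 8}
Sat(~grant & ~alarm) = {2, 3, 5}
AF (~grant & ~alarm): least fixpoint, start Z0 = {2, 3, 5}, add states with every successor in Z. Z1 = {2, 3, 5, 8}; fixed.
Sat(AF (~grant & ~alarm)) = {2, 3, 5, 8}
EG (AF (~grant & ~alarm)): greatest fixpoint, start Z0 = {2, 3, 5, 8}, keep only states in Sat with some successor in Z. Already a fixed point.
Sat(EG (AF (~grant & ~alarm))) = {2, 3, 5, 8}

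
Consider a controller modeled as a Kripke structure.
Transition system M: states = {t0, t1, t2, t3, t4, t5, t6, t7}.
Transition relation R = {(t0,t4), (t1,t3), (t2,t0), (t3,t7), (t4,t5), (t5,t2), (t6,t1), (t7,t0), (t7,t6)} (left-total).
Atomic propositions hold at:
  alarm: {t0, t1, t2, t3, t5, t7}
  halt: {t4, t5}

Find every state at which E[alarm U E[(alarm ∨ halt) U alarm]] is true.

{t0, t1, t2, t3, t4, t5, t7}

Sat(alarm ∨ halt) = {t0, t1, t2, t3, t4, t5, t7}
E[(alarm ∨ halt) U alarm]: least fixpoint, start Z0 = Sat(alarm) = {t0, t1, t2, t3, t5, t7}, add states in Sat(alarm ∨ halt) with some successor in Z. Z1 = {t0, t1, t2, t3, t4, t5, t7}; fixed.
Sat(E[(alarm ∨ halt) U alarm]) = {t0, t1, t2, t3, t4, t5, t7}
E[alarm U E[(alarm ∨ halt) U alarm]]: least fixpoint, start Z0 = Sat(E[(alarm ∨ halt) U alarm]) = {t0, t1, t2, t3, t4, t5, t7}, add states in Sat(alarm) with some successor in Z. Already a fixed point.
Sat(E[alarm U E[(alarm ∨ halt) U alarm]]) = {t0, t1, t2, t3, t4, t5, t7}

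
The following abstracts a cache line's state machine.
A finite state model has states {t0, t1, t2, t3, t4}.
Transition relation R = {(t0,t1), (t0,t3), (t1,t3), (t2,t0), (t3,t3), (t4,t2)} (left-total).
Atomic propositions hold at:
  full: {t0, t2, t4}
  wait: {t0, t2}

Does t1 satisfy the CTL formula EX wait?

No

Sat(EX wait) = {s : some successor in {t0, t2}} = {t2, t4}
t1 ∉ Sat(EX wait) = {t2, t4}, so the formula does not hold at t1.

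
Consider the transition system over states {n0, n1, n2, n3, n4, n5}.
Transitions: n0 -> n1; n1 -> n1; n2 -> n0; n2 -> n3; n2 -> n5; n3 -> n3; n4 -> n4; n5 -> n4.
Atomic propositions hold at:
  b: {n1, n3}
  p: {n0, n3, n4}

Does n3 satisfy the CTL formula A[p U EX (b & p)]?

Sat(b & p) = {n3}
Sat(EX (b & p)) = {s : some successor in {n3}} = {n2, n3}
A[p U EX (b & p)]: least fixpoint, start Z0 = Sat(EX (b & p)) = {n2, n3}, add states in Sat(p) with every successor in Z. Already a fixed point.
Sat(A[p U EX (b & p)]) = {n2, n3}
n3 ∈ Sat(A[p U EX (b & p)]) = {n2, n3}, so the formula holds at n3.

Yes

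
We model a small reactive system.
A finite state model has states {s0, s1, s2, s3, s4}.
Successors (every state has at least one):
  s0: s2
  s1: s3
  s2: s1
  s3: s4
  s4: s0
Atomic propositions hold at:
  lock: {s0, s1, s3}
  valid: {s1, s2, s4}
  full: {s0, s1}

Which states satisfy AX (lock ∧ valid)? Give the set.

Sat(lock ∧ valid) = {s1}
Sat(AX (lock ∧ valid)) = {s : every successor in {s1}} = {s2}

{s2}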